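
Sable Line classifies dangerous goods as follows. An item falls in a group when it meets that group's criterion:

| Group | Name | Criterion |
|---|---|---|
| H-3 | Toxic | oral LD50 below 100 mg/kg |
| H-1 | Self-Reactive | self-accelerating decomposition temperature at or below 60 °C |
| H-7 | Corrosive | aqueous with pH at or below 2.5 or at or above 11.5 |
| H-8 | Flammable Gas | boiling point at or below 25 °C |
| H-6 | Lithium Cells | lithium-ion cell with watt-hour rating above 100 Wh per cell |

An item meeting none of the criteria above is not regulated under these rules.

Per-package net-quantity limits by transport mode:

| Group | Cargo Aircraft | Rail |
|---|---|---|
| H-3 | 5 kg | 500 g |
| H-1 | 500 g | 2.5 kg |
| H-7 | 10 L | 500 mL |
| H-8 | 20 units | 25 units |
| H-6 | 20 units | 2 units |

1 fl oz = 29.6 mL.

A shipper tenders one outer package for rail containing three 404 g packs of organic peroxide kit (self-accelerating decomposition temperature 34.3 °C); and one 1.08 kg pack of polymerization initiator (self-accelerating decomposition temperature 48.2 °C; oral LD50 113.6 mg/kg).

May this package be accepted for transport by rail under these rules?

The organic peroxide kit has self-accelerating decomposition temperature 34.3 °C, which is ≤ 60 °C, so it is Group H-1 (Self-Reactive).
With self-accelerating decomposition temperature 48.2 °C (≤ 60 °C), the polymerization initiator falls in Group H-1.
Total Group H-1: (three 404 g packs = 1.212 kg) + 1.08 kg = 2.292 kg.
That is within the Group H-1 rail limit of 2.5 kg.

Yes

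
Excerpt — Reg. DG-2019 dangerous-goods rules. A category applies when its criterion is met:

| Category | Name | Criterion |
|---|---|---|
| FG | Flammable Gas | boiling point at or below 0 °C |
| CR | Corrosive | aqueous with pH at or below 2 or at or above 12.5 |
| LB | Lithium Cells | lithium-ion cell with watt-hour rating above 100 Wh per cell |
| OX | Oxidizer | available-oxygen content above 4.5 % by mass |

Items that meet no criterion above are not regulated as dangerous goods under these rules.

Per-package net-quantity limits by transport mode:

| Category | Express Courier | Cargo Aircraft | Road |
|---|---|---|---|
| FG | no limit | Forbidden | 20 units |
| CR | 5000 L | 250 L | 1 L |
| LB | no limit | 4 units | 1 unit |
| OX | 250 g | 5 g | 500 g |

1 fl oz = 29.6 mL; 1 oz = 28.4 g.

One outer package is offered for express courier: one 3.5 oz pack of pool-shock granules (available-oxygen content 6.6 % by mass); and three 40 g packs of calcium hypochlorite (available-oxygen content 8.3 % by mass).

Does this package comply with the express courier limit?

Pool-shock granules: available-oxygen content 6.6 % by mass > 4.5 % by mass → Category OX (Oxidizer).
Calcium hypochlorite: available-oxygen content 8.3 % by mass > 4.5 % by mass → Category OX (Oxidizer).
Category OX net quantity: (one 3.5 oz pack = 99.4 g) + (three 40 g packs = 120 g) = 219.4 g.
219.4 g is within the express courier limit of 250 g for Category OX.

Yes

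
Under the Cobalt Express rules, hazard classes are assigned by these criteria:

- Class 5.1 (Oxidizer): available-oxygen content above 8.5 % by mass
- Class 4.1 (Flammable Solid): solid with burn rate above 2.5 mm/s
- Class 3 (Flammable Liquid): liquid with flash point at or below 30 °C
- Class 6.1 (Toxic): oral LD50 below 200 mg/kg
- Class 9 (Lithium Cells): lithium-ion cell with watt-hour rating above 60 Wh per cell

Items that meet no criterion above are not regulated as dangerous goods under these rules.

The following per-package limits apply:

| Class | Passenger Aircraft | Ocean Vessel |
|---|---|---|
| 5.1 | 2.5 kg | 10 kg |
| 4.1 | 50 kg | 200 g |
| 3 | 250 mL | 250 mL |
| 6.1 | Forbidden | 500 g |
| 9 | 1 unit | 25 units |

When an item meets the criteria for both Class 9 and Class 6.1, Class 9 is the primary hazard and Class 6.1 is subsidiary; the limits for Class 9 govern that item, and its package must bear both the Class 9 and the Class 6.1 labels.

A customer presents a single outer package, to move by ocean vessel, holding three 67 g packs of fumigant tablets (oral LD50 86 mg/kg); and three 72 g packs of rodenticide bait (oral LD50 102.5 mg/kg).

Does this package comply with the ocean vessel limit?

Yes

With oral LD50 86 mg/kg (< 200 mg/kg), the fumigant tablets fall in Class 6.1.
Oral LD50 102.5 mg/kg meets the Class 6.1 criterion (Toxic), so the rodenticide bait is Class 6.1.
Total Class 6.1: (three 67 g packs = 201 g) + (three 72 g packs = 216 g) = 417 g.
417 g is within the ocean vessel limit of 500 g for Class 6.1.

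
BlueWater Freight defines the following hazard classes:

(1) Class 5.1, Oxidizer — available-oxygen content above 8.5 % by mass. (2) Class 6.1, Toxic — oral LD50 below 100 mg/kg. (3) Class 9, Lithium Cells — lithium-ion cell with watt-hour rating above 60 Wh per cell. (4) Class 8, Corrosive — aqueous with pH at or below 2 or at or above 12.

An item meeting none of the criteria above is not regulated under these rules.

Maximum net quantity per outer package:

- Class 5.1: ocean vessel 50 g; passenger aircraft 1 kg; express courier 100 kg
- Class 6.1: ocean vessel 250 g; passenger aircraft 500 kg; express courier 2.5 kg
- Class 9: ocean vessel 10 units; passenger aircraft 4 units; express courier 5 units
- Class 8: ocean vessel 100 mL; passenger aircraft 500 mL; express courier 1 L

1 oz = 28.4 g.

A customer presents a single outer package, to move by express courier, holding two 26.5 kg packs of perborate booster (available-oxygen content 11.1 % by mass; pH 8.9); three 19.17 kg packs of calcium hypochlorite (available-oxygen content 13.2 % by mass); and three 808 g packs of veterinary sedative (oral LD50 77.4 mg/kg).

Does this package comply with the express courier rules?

No

The perborate booster has available-oxygen content 11.1 % by mass, which is > 8.5 % by mass, so it is Class 5.1 (Oxidizer).
Available-oxygen content 13.2 % by mass meets the Class 5.1 criterion (Oxidizer), so the calcium hypochlorite is Class 5.1.
With oral LD50 77.4 mg/kg (< 100 mg/kg), the veterinary sedative falls in Class 6.1.
Class 5.1 net quantity: (two 26.5 kg packs = 53 kg) + (three 19.17 kg packs = 57.51 kg) = 110.51 kg.
That exceeds the Class 5.1 express courier limit of 100 kg.
Class 6.1 quantity: three 808 g packs = 2.424 kg.
That is within the Class 6.1 express courier limit of 2.5 kg.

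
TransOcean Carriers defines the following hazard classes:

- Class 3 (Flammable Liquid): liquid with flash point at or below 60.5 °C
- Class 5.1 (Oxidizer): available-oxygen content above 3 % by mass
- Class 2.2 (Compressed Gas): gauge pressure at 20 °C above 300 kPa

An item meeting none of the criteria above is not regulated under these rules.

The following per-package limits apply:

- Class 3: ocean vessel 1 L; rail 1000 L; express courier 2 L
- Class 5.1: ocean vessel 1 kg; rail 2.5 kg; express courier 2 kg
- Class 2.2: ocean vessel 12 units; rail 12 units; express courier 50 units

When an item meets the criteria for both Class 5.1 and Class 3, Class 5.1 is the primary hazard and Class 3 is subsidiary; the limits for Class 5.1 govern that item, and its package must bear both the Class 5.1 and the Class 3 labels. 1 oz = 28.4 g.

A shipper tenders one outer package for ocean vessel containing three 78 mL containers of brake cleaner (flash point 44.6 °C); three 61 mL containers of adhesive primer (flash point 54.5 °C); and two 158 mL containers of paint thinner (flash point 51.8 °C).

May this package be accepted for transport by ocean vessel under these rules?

Yes

The brake cleaner has flash point 44.6 °C, which is ≤ 60.5 °C, so it is Class 3 (Flammable Liquid).
Flash point 54.5 °C meets the Class 3 criterion (Flammable Liquid), so the adhesive primer is Class 3.
The paint thinner has flash point 51.8 °C, which is ≤ 60.5 °C, so it is Class 3 (Flammable Liquid).
Total Class 3: (three 78 mL containers = 234 mL) + (three 61 mL containers = 183 mL) + (two 158 mL containers = 316 mL) = 733 mL.
That is within the Class 3 ocean vessel limit of 1 L.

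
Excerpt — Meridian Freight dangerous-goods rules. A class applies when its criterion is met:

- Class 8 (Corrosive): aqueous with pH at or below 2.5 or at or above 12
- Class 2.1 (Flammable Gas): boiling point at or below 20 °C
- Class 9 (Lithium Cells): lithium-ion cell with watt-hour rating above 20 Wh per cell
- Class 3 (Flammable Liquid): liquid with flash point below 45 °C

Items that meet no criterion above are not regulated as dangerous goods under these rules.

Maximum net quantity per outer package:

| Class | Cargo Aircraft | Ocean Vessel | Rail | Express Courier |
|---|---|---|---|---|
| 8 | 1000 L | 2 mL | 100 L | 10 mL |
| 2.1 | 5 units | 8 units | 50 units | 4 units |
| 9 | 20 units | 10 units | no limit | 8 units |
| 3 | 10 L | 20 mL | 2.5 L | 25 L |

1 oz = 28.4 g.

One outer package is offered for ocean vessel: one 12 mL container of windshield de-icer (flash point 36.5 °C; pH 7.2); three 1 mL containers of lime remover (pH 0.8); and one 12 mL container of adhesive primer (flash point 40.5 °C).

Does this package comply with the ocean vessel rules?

No

The windshield de-icer has flash point 36.5 °C, which is < 45 °C, so it is Class 3 (Flammable Liquid).
Lime remover: pH 0.8 ≤ 2.5 → Class 8 (Corrosive).
The adhesive primer has flash point 40.5 °C, which is < 45 °C, so it is Class 3 (Flammable Liquid).
Class 3 net quantity: 12 mL + 12 mL = 24 mL.
That exceeds the Class 3 ocean vessel limit of 20 mL.
Class 8 quantity: three 1 mL containers = 3 mL.
3 mL > 2 mL (ocean vessel limit, Class 8) — over the limit.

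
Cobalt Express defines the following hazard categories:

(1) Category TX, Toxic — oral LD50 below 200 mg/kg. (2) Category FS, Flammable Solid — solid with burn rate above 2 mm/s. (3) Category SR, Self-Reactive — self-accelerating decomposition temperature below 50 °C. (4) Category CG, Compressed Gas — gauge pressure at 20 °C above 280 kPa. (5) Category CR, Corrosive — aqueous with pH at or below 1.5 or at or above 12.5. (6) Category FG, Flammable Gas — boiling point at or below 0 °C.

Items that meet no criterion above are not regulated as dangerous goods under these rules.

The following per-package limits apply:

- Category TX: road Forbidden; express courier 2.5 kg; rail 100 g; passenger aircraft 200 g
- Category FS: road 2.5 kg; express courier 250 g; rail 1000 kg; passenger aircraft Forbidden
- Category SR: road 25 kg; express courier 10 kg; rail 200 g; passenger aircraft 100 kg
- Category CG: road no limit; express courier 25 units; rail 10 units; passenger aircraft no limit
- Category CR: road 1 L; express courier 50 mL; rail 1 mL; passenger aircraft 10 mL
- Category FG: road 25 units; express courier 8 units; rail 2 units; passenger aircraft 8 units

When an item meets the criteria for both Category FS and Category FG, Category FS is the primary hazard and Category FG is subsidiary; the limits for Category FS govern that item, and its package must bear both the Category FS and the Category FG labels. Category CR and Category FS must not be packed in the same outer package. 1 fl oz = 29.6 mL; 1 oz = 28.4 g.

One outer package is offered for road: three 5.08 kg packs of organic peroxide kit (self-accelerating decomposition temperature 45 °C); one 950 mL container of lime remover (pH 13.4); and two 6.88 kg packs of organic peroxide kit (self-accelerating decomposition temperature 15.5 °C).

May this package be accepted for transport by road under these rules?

No

With self-accelerating decomposition temperature 45 °C (< 50 °C), the organic peroxide kit falls in Category SR.
pH 13.4 meets the Category CR criterion (Corrosive), so the lime remover is Category CR.
Self-accelerating decomposition temperature 15.5 °C meets the Category SR criterion (Self-Reactive), so the organic peroxide kit is Category SR.
Total Category SR: (three 5.08 kg packs = 15.24 kg) + (two 6.88 kg packs = 13.76 kg) = 29 kg.
That exceeds the Category SR road limit of 25 kg.
Category CR quantity: 950 mL.
950 mL is within the road limit of 1 L for Category CR.
The segregation rule (Category CR with Category FS) does not apply to Category SR with Category CR.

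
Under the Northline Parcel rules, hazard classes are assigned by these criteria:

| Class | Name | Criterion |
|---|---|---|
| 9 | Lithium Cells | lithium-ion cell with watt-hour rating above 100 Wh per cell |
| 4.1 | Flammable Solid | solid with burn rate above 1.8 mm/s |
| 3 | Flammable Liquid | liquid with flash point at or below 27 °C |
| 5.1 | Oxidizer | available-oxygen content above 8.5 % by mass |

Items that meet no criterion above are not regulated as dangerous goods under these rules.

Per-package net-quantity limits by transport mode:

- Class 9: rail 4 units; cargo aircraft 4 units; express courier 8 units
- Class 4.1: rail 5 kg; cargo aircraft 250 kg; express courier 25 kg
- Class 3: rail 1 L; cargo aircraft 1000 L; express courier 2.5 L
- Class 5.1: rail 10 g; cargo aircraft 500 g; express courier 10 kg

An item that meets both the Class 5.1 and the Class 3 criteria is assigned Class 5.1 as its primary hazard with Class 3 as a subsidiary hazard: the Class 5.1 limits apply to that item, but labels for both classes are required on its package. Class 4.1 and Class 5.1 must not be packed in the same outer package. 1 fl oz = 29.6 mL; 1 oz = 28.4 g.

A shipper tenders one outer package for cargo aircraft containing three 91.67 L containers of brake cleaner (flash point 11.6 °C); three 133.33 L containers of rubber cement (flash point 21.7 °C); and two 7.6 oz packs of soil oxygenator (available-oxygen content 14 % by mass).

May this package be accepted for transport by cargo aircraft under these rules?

The brake cleaner has flash point 11.6 °C, which is ≤ 27 °C, so it is Class 3 (Flammable Liquid).
The rubber cement has flash point 21.7 °C, which is ≤ 27 °C, so it is Class 3 (Flammable Liquid).
Available-oxygen content 14 % by mass meets the Class 5.1 criterion (Oxidizer), so the soil oxygenator is Class 5.1.
Class 5.1 quantity: two 7.6 oz packs = 431.68 g.
That is within the Class 5.1 cargo aircraft limit of 500 g.
Total Class 3: (three 91.67 L containers = 275.01 L) + (three 133.33 L containers = 399.99 L) = 675 L.
675 L is within the cargo aircraft limit of 1000 L for Class 3.
The segregation rule (Class 4.1 with Class 5.1) does not apply to Class 5.1 with Class 3.
Every hazard class is within its cargo aircraft limit and no segregation rule is violated.

Yes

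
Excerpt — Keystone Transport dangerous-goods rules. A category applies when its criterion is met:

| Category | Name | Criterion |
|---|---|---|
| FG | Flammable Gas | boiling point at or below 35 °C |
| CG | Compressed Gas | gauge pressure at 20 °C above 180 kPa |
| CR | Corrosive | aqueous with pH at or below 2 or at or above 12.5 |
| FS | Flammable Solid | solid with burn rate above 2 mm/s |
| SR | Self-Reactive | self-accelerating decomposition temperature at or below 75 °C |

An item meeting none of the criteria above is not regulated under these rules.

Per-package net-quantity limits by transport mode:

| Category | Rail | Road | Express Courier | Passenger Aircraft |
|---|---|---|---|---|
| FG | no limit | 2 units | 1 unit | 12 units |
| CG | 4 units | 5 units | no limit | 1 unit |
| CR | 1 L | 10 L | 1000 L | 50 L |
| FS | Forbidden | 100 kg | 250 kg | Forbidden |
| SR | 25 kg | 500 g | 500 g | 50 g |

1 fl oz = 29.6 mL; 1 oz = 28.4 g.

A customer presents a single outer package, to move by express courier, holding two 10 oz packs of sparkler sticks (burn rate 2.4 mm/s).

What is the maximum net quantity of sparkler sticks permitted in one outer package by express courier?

250 kg

With burn rate 2.4 mm/s (> 2 mm/s), the sparkler sticks fall in Category FS.
The express courier limit for Category FS is 250 kg.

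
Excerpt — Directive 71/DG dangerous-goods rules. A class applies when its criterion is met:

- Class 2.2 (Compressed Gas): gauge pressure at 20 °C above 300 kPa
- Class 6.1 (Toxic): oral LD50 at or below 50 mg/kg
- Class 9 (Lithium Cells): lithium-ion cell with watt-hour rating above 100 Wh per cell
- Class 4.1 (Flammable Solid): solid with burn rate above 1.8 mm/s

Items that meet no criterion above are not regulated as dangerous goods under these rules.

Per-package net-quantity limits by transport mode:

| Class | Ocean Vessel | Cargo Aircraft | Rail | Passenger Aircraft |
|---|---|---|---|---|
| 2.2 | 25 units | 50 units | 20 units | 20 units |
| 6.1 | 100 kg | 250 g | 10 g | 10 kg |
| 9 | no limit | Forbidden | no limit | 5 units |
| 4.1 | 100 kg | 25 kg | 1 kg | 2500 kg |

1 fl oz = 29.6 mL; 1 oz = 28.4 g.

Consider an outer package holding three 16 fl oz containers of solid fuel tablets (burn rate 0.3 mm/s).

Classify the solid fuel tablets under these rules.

Not regulated

burn rate 0.3 mm/s is not above 1.8 mm/s, so Class 4.1 does not apply.
No criterion is met, so the item is not regulated.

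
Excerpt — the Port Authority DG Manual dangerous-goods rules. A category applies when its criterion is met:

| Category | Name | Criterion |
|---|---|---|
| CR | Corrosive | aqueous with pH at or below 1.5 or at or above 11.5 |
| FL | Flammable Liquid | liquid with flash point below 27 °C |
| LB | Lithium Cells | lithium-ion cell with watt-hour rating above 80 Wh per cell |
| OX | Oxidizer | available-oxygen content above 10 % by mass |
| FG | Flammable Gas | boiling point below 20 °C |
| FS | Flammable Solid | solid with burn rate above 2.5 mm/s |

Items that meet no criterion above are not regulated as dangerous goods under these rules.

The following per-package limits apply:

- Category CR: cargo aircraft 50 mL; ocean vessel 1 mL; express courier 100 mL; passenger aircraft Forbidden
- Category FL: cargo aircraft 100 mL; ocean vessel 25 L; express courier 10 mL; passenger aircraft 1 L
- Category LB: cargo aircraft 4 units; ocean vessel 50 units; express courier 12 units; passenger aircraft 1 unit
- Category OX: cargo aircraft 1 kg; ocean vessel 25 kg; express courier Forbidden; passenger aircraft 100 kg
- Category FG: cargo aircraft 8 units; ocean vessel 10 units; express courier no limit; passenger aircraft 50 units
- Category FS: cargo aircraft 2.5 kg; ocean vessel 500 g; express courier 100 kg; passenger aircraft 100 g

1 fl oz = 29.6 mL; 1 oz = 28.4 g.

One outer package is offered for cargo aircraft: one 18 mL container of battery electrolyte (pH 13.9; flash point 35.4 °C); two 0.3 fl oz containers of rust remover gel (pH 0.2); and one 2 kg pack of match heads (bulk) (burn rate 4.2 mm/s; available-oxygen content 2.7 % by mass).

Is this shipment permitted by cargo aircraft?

Yes

With pH 13.9 (≥ 11.5), the battery electrolyte falls in Category CR.
The rust remover gel has pH 0.2, which is ≤ 1.5, so it is Category CR (Corrosive).
Burn rate 4.2 mm/s meets the Category FS criterion (Flammable Solid), so the match heads (bulk) are Category FS.
Category CR net quantity: 18 mL + (two 0.3 fl oz containers = 17.76 mL) = 35.76 mL.
35.76 mL is within the cargo aircraft limit of 50 mL for Category CR.
Category FS quantity: 2 kg.
2 kg ≤ 2.5 kg (cargo aircraft limit, Category FS) — within limit.
Every hazard category is within its cargo aircraft limit and no segregation rule is violated.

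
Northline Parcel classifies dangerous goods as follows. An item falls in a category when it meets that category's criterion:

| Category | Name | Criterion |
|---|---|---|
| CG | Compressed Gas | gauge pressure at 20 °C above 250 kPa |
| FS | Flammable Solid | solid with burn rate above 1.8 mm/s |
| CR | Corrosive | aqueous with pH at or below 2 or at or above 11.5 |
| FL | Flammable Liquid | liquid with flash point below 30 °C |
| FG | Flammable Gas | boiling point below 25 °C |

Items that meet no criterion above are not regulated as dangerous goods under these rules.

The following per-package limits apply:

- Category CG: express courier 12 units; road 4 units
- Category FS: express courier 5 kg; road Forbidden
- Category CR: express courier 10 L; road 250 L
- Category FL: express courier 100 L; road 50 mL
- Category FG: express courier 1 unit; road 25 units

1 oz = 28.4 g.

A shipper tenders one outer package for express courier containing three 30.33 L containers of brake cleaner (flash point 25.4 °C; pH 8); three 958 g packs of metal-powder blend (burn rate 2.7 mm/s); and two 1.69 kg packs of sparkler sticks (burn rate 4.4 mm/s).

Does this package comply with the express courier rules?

The brake cleaner has flash point 25.4 °C, which is < 30 °C, so it is Category FL (Flammable Liquid).
With burn rate 2.7 mm/s (> 1.8 mm/s), the metal-powder blend falls in Category FS.
With burn rate 4.4 mm/s (> 1.8 mm/s), the sparkler sticks fall in Category FS.
Category FS net quantity: (three 958 g packs = 2.874 kg) + (two 1.69 kg packs = 3.38 kg) = 6.254 kg.
That exceeds the Category FS express courier limit of 5 kg.
Category FL quantity: three 30.33 L containers = 90.99 L.
90.99 L ≤ 100 L (express courier limit, Category FL) — within limit.

No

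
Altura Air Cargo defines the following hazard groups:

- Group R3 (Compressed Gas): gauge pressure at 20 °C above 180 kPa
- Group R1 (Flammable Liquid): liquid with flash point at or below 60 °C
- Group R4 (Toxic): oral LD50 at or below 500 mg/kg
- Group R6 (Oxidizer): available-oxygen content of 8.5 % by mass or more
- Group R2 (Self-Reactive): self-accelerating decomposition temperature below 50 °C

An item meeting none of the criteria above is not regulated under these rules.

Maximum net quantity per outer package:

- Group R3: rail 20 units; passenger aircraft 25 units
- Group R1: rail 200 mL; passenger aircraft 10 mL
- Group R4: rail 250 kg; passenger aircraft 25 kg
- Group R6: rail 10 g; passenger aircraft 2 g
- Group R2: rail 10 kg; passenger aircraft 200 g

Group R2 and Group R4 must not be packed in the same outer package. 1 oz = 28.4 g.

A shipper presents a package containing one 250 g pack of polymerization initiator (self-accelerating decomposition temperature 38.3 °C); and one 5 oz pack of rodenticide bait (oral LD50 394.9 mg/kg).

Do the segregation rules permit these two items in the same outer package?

No

Polymerization initiator: self-accelerating decomposition temperature 38.3 °C < 50 °C → Group R2 (Self-Reactive).
The rodenticide bait has oral LD50 394.9 mg/kg, which is ≤ 500 mg/kg, so it is Group R4 (Toxic).
Group R2 and Group R4 may not share an outer package.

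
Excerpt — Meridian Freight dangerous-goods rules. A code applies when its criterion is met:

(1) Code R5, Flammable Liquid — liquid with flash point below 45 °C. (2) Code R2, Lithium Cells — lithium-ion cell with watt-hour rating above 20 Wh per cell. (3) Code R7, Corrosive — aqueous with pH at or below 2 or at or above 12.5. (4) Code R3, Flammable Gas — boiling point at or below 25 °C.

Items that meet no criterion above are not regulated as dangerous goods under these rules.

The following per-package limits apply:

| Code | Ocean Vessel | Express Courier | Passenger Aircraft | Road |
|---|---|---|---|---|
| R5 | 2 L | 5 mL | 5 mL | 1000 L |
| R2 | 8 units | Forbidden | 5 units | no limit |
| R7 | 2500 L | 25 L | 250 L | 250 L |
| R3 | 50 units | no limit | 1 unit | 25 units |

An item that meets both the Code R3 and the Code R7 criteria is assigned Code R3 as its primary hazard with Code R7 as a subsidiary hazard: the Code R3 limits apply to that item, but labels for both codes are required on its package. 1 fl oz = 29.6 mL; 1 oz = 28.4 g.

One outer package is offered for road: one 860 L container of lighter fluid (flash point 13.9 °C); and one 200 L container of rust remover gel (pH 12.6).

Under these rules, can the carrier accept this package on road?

With flash point 13.9 °C (< 45 °C), the lighter fluid falls in Code R5.
pH 12.6 meets the Code R7 criterion (Corrosive), so the rust remover gel is Code R7.
Code R5 quantity: 860 L.
That is within the Code R5 road limit of 1000 L.
Code R7 quantity: 200 L.
That is within the Code R7 road limit of 250 L.
Every hazard code is within its road limit and no segregation rule is violated.

Yes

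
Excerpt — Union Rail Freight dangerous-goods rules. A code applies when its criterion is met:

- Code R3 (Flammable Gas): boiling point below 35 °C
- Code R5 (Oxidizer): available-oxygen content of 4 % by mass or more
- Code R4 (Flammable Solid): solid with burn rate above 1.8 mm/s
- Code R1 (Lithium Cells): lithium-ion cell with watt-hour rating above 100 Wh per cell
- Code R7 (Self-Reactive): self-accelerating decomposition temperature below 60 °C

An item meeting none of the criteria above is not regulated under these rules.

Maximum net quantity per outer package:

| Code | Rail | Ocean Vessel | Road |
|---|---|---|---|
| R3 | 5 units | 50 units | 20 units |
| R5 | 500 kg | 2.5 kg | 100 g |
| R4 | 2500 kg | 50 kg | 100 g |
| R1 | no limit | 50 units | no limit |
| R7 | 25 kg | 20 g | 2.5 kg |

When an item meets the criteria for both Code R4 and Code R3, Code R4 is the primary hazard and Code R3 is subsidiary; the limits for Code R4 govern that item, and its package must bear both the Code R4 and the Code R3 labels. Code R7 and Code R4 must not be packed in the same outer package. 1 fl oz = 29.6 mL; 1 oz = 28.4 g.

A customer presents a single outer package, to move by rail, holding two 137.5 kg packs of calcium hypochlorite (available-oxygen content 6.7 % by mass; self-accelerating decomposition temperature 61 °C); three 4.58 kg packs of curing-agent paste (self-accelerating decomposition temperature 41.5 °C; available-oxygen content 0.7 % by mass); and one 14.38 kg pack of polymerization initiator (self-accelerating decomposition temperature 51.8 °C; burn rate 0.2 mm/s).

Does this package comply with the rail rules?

Calcium hypochlorite: available-oxygen content 6.7 % by mass ≥ 4 % by mass → Code R5 (Oxidizer).
The curing-agent paste has self-accelerating decomposition temperature 41.5 °C, which is < 60 °C, so it is Code R7 (Self-Reactive).
Polymerization initiator: self-accelerating decomposition temperature 51.8 °C < 60 °C → Code R7 (Self-Reactive).
Code R7 net quantity: (three 4.58 kg packs = 13.74 kg) + 14.38 kg = 28.12 kg.
28.12 kg > 25 kg (rail limit, Code R7) — over the limit.
Code R5 quantity: two 137.5 kg packs = 275 kg.
275 kg is within the rail limit of 500 kg for Code R5.
The segregation rule (Code R7 with Code R4) does not apply to Code R7 with Code R5.

No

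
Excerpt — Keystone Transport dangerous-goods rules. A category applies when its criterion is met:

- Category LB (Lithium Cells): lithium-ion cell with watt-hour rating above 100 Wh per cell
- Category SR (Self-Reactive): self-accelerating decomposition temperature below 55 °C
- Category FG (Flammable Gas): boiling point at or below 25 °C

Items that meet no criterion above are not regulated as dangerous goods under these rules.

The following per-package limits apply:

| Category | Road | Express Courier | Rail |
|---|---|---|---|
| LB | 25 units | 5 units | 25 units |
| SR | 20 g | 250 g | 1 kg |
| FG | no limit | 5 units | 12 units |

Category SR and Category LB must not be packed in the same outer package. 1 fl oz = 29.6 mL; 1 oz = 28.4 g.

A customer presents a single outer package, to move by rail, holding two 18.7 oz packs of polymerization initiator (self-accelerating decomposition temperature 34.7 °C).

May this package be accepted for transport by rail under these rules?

With self-accelerating decomposition temperature 34.7 °C (< 55 °C), the polymerization initiator falls in Category SR.
Category SR quantity: two 18.7 oz packs = 1062.16 g.
1062.16 g exceeds the rail limit of 1 kg for Category SR.

No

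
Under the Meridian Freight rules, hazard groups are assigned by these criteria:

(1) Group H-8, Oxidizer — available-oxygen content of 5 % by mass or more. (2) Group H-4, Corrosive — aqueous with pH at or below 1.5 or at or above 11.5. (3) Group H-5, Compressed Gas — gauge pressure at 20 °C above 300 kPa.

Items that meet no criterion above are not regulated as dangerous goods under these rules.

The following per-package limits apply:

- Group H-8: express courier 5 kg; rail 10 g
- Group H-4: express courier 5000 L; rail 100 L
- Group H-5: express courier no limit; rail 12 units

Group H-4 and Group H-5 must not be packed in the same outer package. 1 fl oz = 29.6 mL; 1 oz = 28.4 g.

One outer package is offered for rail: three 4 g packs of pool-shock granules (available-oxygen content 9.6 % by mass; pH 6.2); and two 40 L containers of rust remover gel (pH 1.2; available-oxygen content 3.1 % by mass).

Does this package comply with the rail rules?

No

Pool-shock granules: available-oxygen content 9.6 % by mass ≥ 5 % by mass → Group H-8 (Oxidizer).
pH 1.2 meets the Group H-4 criterion (Corrosive), so the rust remover gel is Group H-4.
Group H-4 quantity: two 40 L containers = 80 L.
That is within the Group H-4 rail limit of 100 L.
Group H-8 quantity: three 4 g packs = 12 g.
That exceeds the Group H-8 rail limit of 10 g.
The segregation rule (Group H-4 with Group H-5) does not apply to Group H-4 with Group H-8.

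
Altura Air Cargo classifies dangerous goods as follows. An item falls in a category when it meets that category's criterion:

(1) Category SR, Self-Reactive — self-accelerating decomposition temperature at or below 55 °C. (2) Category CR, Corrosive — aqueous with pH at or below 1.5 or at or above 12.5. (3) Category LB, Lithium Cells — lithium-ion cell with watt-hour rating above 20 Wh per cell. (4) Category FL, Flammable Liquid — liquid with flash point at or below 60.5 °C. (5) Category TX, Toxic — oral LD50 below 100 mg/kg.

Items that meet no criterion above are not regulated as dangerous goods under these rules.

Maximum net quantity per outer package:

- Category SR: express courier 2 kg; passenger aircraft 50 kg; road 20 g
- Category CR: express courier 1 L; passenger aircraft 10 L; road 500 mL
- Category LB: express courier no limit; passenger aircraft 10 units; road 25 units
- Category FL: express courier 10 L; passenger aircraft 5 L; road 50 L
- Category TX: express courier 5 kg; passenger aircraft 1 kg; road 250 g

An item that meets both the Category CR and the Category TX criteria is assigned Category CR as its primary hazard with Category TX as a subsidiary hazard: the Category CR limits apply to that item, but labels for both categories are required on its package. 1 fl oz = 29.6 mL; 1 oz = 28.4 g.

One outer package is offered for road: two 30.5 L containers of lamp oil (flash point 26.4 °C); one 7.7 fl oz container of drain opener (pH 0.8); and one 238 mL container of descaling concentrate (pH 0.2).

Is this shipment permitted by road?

No

The lamp oil has flash point 26.4 °C, which is ≤ 60.5 °C, so it is Category FL (Flammable Liquid).
Drain opener: pH 0.8 ≤ 1.5 → Category CR (Corrosive).
The descaling concentrate has pH 0.2, which is ≤ 1.5, so it is Category CR (Corrosive).
Category FL quantity: two 30.5 L containers = 61 L.
61 L > 50 L (road limit, Category FL) — over the limit.
Total Category CR: (one 7.7 fl oz container = 227.92 mL) + 238 mL = 465.92 mL.
465.92 mL is within the road limit of 500 mL for Category CR.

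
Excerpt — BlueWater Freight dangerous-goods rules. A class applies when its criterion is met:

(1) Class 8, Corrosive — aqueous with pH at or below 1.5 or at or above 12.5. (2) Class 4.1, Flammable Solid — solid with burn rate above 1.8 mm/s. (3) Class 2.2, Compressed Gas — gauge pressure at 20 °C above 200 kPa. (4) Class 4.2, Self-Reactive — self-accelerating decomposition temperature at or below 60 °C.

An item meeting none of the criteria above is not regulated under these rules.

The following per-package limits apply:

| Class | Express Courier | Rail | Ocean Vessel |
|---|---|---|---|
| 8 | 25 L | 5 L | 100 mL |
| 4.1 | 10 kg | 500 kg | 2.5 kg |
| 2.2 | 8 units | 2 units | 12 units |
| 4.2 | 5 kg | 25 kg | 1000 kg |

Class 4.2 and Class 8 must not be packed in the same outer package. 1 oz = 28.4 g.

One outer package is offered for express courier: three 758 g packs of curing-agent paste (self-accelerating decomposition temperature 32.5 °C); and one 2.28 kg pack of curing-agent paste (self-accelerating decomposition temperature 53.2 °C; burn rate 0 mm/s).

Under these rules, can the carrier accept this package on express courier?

Yes

The curing-agent paste has self-accelerating decomposition temperature 32.5 °C, which is ≤ 60 °C, so it is Class 4.2 (Self-Reactive).
Self-accelerating decomposition temperature 53.2 °C meets the Class 4.2 criterion (Self-Reactive), so the curing-agent paste is Class 4.2.
Total Class 4.2: (three 758 g packs = 2.274 kg) + 2.28 kg = 4.554 kg.
4.554 kg is within the express courier limit of 5 kg for Class 4.2.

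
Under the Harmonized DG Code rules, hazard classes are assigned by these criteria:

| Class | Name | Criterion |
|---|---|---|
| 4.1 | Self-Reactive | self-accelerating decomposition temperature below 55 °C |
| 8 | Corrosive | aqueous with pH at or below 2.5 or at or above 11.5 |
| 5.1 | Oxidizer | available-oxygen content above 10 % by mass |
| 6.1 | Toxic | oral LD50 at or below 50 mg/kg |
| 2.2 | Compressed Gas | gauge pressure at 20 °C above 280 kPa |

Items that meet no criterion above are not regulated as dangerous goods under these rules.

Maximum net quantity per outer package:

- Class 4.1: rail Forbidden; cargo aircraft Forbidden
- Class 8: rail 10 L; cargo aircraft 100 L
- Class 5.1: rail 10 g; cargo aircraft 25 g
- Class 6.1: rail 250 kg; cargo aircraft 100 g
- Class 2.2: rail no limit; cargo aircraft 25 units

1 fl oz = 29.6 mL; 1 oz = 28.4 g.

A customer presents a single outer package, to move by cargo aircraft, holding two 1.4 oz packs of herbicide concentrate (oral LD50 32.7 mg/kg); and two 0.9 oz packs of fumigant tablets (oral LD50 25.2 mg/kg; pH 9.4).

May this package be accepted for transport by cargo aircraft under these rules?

With oral LD50 32.7 mg/kg (≤ 50 mg/kg), the herbicide concentrate falls in Class 6.1.
The fumigant tablets have oral LD50 25.2 mg/kg, which is ≤ 50 mg/kg, so they are Class 6.1 (Toxic).
Class 6.1 net quantity: (two 1.4 oz packs = 79.52 g) + (two 0.9 oz packs = 51.12 g) = 130.64 g.
That exceeds the Class 6.1 cargo aircraft limit of 100 g.

No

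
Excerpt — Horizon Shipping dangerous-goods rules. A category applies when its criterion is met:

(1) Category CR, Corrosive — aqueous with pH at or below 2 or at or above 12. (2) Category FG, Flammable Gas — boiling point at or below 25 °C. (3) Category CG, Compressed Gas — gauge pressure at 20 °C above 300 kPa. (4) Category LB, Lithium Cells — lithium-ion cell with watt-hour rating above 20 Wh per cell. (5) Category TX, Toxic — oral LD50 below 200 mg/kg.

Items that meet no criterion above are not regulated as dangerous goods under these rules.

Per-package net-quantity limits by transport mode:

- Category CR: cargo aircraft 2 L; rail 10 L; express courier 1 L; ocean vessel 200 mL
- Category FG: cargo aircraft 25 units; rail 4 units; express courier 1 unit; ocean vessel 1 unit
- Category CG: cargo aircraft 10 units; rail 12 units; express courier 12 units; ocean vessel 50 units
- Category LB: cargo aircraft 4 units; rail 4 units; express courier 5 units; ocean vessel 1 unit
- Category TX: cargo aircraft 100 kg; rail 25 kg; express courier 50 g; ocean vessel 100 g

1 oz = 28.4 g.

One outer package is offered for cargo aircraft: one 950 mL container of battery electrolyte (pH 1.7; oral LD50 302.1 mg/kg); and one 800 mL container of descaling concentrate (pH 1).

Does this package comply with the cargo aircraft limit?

With pH 1.7 (≤ 2), the battery electrolyte falls in Category CR.
With pH 1 (≤ 2), the descaling concentrate falls in Category CR.
Total Category CR: 950 mL + 800 mL = 1.75 L.
That is within the Category CR cargo aircraft limit of 2 L.

Yes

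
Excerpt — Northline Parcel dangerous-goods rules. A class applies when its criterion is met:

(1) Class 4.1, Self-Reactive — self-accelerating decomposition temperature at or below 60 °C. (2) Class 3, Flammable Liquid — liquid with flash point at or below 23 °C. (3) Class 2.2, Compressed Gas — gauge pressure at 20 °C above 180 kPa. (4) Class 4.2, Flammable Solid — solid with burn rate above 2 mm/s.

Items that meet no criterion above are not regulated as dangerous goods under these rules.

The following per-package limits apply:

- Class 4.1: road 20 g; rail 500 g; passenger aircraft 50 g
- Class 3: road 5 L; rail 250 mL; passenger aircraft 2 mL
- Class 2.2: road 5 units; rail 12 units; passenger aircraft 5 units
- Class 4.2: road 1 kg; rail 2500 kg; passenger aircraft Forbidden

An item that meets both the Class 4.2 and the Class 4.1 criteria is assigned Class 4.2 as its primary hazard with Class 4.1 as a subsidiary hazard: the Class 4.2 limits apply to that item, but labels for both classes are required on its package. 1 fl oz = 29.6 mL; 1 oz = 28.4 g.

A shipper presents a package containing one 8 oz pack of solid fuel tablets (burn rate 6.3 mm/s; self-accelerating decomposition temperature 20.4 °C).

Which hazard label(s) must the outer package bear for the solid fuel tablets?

Class 4.1 and 4.2

With burn rate 6.3 mm/s (> 2 mm/s), the solid fuel tablets fall in Class 4.2.
With self-accelerating decomposition temperature 20.4 °C (≤ 60 °C), the solid fuel tablets fall in Class 4.1.
By the precedence rule Class 4.2 is primary and Class 4.1 is subsidiary, and that rule requires both labels on the package.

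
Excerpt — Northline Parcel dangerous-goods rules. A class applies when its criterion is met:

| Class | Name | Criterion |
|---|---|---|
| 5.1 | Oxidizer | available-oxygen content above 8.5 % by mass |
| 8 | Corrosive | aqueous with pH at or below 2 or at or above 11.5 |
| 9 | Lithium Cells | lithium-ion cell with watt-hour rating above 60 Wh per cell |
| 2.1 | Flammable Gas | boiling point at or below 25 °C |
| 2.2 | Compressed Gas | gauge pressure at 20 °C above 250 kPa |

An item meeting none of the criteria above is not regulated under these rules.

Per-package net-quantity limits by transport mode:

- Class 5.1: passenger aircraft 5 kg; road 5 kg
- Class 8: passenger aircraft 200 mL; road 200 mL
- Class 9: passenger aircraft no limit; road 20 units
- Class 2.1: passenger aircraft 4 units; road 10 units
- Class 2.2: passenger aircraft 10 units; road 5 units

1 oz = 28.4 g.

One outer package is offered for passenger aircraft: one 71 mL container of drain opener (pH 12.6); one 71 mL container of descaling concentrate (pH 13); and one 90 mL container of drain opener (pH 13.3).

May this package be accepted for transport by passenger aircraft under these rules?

pH 12.6 meets the Class 8 criterion (Corrosive), so the drain opener is Class 8.
pH 13 meets the Class 8 criterion (Corrosive), so the descaling concentrate is Class 8.
With pH 13.3 (≥ 11.5), the drain opener falls in Class 8.
Class 8 net quantity: 71 mL + 71 mL + 90 mL = 232 mL.
232 mL > 200 mL (passenger aircraft limit, Class 8) — over the limit.

No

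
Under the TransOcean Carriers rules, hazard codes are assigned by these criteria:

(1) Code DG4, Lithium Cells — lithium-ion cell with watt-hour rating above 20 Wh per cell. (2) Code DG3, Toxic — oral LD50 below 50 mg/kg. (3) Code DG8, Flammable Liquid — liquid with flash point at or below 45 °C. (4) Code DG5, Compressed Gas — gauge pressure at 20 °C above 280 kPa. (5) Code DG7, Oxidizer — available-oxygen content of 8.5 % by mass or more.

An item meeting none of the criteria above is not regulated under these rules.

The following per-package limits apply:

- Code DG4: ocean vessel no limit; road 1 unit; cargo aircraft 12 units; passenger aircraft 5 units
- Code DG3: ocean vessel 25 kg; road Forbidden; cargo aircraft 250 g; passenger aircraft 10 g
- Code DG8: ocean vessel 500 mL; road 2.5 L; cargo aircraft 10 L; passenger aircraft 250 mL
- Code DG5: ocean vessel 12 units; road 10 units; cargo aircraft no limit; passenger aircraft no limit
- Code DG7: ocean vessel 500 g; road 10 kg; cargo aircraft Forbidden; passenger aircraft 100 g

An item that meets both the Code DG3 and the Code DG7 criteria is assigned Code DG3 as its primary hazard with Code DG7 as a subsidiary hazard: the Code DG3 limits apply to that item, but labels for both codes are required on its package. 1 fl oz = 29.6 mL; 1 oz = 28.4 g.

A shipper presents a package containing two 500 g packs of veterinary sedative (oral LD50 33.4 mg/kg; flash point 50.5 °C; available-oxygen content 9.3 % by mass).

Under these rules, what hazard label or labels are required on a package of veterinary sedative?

Oral LD50 33.4 mg/kg meets the Code DG3 criterion (Toxic), so the veterinary sedative is Code DG3.
With available-oxygen content 9.3 % by mass (≥ 8.5 % by mass), the veterinary sedative falls in Code DG7.
By the precedence rule Code DG3 is primary and Code DG7 is subsidiary, and that rule requires both labels on the package.

Code DG3 and DG7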